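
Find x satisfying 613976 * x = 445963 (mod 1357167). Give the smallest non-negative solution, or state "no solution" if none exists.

800051

First find gcd(613976, 1357167):
1357167 = 2·613976 + 129215
613976 = 4·129215 + 97116
129215 = 1·97116 + 32099
97116 = 3·32099 + 819
32099 = 39·819 + 158
819 = 5·158 + 29
158 = 5·29 + 13
29 = 2·13 + 3
13 = 4·3 + 1
3 = 3·1 + 0
gcd = 1, so a unique solution mod 1357167 exists.
Back-substitute for the Bézout coefficients:
1 = 13 − 4·3
1 = −4·29 + 9·13
1 = 9·158 − 49·29
1 = −49·819 + 254·158
1 = 254·32099 − 9955·819
1 = −9955·97116 + 30119·32099
1 = 30119·129215 − 40074·97116
1 = −40074·613976 + 190415·129215
1 = 190415·1357167 − 420904·613976
So 613976·(-420904) ≡ 1 (mod 1357167), giving 613976⁻¹ ≡ 936263.
x ≡ 613976⁻¹·445963 ≡ 936263·445963 ≡ 800051 (mod 1357167).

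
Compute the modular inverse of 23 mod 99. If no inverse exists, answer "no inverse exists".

Extended Euclidean algorithm:
99 = 4×23 + 7
23 = 3×7 + 2
7 = 3×2 + 1
2 = 2×1 + 0
The gcd is 1. Working backward:
1 = 7 − 3·2
1 = −3·23 + 10·7
1 = 10·99 − 43·23
So 23·(-43) ≡ 1 (mod 99), and -43 ≡ 56 (mod 99).

56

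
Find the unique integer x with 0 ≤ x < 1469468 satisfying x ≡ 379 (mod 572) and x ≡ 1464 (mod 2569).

1293671

Write x = 379 + 572·k. Then 572·k ≡ 1464 − 379 ≡ 1085 (mod 2569).
Need 572⁻¹ mod 2569. Extended Euclid on (2569, 572):
2569 = 4·572 + 281
572 = 2·281 + 10
281 = 28·10 + 1
10 = 10·1 + 0
Back-substitute:
1 = 281 − 28·10
1 = −28·572 + 57·281
1 = 57·2569 − 256·572
572⁻¹ ≡ 2313 (mod 2569), so k ≡ 2313·1085 ≡ 2261 (mod 2569).
x = 379 + 572·2261 = 1293671.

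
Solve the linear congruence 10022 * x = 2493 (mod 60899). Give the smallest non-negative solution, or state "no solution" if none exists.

7444

First find gcd(10022, 60899):
60899 = 6·10022 + 767
10022 = 13·767 + 51
767 = 15·51 + 2
51 = 25·2 + 1
2 = 2·1 + 0
gcd = 1, so a unique solution mod 60899 exists.
Back-substitute for the Bézout coefficients:
1 = 51 − 25·2
1 = −25·767 + 376·51
1 = 376·10022 − 4913·767
1 = −4913·60899 + 29854·10022
So 10022·(29854) ≡ 1 (mod 60899), giving 10022⁻¹ ≡ 29854.
x ≡ 10022⁻¹·2493 ≡ 29854·2493 ≡ 7444 (mod 60899).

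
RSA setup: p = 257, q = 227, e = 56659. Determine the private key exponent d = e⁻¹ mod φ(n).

φ(n) = (p−1)(q−1) = 256·226 = 57856.
Need d with 56659·d ≡ 1 (mod 57856). Apply the extended Euclidean algorithm:
57856 = 1·56659 + 1197
56659 = 47·1197 + 400
1197 = 2·400 + 397
400 = 1·397 + 3
397 = 132·3 + 1
3 = 3·1 + 0
Back-substitute:
1 = 397 − 132·3
1 = −132·400 + 133·397
1 = 133·1197 − 398·400
1 = −398·56659 + 18839·1197
1 = 18839·57856 − 19237·56659
So 56659·(-19237) ≡ 1 (mod 57856), hence d ≡ -19237 ≡ 38619 (mod 57856).

38619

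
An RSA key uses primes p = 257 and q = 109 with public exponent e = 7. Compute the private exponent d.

φ(n) = (p−1)(q−1) = 256·108 = 27648.
Need d with 7·d ≡ 1 (mod 27648). Apply the extended Euclidean algorithm:
27648 = 3949*7 + 5
7 = 1*5 + 2
5 = 2*2 + 1
2 = 2*1 + 0
Back-substitute:
1 = 5 − 2·2
1 = −2·7 + 3·5
1 = 3·27648 − 11849·7
So 7·(-11849) ≡ 1 (mod 27648), hence d ≡ -11849 ≡ 15799 (mod 27648).

15799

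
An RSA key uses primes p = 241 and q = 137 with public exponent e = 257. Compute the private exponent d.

φ(n) = (p−1)(q−1) = 240·136 = 32640.
Need d with 257·d ≡ 1 (mod 32640). Apply the extended Euclidean algorithm:
32640 = 127*257 + 1
257 = 257*1 + 0
Back-substitute:
1 = 32640 − 127·257
So 257·(-127) ≡ 1 (mod 32640), hence d ≡ -127 ≡ 32513 (mod 32640).

32513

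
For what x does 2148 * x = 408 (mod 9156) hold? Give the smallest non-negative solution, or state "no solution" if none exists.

614

First find gcd(2148, 9156):
9156 = 4*2148 + 564
2148 = 3*564 + 456
564 = 1*456 + 108
456 = 4*108 + 24
108 = 4*24 + 12
24 = 2*12 + 0
gcd = 12 and 12 | 408, so solutions exist. Divide through by 12: 179x ≡ 34 (mod 763).
Now find 179⁻¹ mod 763:
763 = 4×179 + 47
179 = 3×47 + 38
47 = 1×38 + 9
38 = 4×9 + 2
9 = 4×2 + 1
2 = 2×1 + 0
Back-substitute:
1 = 9 − 4·2
1 = −4·38 + 17·9
1 = 17·47 − 21·38
1 = −21·179 + 80·47
1 = 80·763 − 341·179
So 179·(-341) ≡ 1 (mod 763), i.e. 179⁻¹ ≡ 422.
Then x ≡ 422·34 ≡ 614 (mod 763); the smallest non-negative solution is x = 614.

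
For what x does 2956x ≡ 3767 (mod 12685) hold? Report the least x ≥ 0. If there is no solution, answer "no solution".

First find gcd(2956, 12685):
12685 = 4×2956 + 861
2956 = 3×861 + 373
861 = 2×373 + 115
373 = 3×115 + 28
115 = 4×28 + 3
28 = 9×3 + 1
3 = 3×1 + 0
gcd = 1, so a unique solution mod 12685 exists.
Back-substitute for the Bézout coefficients:
1 = 28 − 9·3
1 = −9·115 + 37·28
1 = 37·373 − 120·115
1 = −120·861 + 277·373
1 = 277·2956 − 951·861
1 = −951·12685 + 4081·2956
So 2956·(4081) ≡ 1 (mod 12685), giving 2956⁻¹ ≡ 4081.
x ≡ 2956⁻¹·3767 ≡ 4081·3767 ≡ 11592 (mod 12685).

11592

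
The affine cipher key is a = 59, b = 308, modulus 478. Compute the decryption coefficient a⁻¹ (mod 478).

397

Extended Euclidean algorithm:
478 = 8×59 + 6
59 = 9×6 + 5
6 = 1×5 + 1
5 = 5×1 + 0
Since gcd(59, 478) = 1, back-substitute to write 1 as a combination:
1 = 6 − 5
1 = −59 + 10·6
1 = 10·478 − 81·59
Thus 59·(-81) ≡ 1 (mod 478); reducing, -81 mod 478 = 397.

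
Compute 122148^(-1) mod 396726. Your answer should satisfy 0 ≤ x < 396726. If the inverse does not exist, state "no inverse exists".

Compute gcd(122148, 396726):
396726 = 3×122148 + 30282
122148 = 4×30282 + 1020
30282 = 29×1020 + 702
1020 = 1×702 + 318
702 = 2×318 + 66
318 = 4×66 + 54
66 = 1×54 + 12
54 = 4×12 + 6
12 = 2×6 + 0
Since gcd = 6 > 1, 122148 is not a unit mod 396726.

no inverse exists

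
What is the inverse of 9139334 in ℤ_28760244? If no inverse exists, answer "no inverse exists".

no inverse exists

Compute gcd(9139334, 28760244):
28760244 = 3×9139334 + 1342242
9139334 = 6×1342242 + 1085882
1342242 = 1×1085882 + 256360
1085882 = 4×256360 + 60442
256360 = 4×60442 + 14592
60442 = 4×14592 + 2074
14592 = 7×2074 + 74
2074 = 28×74 + 2
74 = 37×2 + 0
gcd(9139334, 28760244) = 2 ≠ 1, so 9139334 has no multiplicative inverse modulo 28760244.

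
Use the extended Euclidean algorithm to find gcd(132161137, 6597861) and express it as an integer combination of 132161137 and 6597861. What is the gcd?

Repeated division:
132161137 = 20*6597861 + 203917
6597861 = 32*203917 + 72517
203917 = 2*72517 + 58883
72517 = 1*58883 + 13634
58883 = 4*13634 + 4347
13634 = 3*4347 + 593
4347 = 7*593 + 196
593 = 3*196 + 5
196 = 39*5 + 1
5 = 5*1 + 0
gcd(132161137, 6597861) = 1.
Back-substituting:
1 = 196 − 39·5
1 = −39·593 + 118·196
1 = 118·4347 − 865·593
1 = −865·13634 + 2713·4347
1 = 2713·58883 − 11717·13634
1 = −11717·72517 + 14430·58883
1 = 14430·203917 − 40577·72517
1 = −40577·6597861 + 1312894·203917
1 = 1312894·132161137 − 26298457·6597861
So 1 = (1312894)·132161137 + (-26298457)·6597861.

1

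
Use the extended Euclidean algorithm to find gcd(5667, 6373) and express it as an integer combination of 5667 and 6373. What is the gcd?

Repeated division:
6373 = 1*5667 + 706
5667 = 8*706 + 19
706 = 37*19 + 3
19 = 6*3 + 1
3 = 3*1 + 0
gcd(5667, 6373) = 1.
Back-substituting:
1 = 19 − 6·3
1 = −6·706 + 223·19
1 = 223·5667 − 1790·706
1 = −1790·6373 + 2013·5667
So 1 = (-1790)·6373 + (2013)·5667.

1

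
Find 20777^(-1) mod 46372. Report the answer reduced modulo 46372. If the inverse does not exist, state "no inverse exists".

32445

Run Euclid on (46372, 20777):
46372 = 2×20777 + 4818
20777 = 4×4818 + 1505
4818 = 3×1505 + 303
1505 = 4×303 + 293
303 = 1×293 + 10
293 = 29×10 + 3
10 = 3×3 + 1
3 = 3×1 + 0
gcd = 1, so the inverse exists. Back-substitute:
1 = 10 − 3·3
1 = −3·293 + 88·10
1 = 88·303 − 91·293
1 = −91·1505 + 452·303
1 = 452·4818 − 1447·1505
1 = −1447·20777 + 6240·4818
1 = 6240·46372 − 13927·20777
Hence 20777⁻¹ ≡ -13927 ≡ 32445 (mod 46372).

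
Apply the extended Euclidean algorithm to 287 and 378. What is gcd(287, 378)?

Euclidean algorithm:
378 = 1×287 + 91
287 = 3×91 + 14
91 = 6×14 + 7
14 = 2×7 + 0
gcd(287, 378) = 7.
Express as a combination:
7 = 91 − 6·14
7 = −6·287 + 19·91
7 = 19·378 − 25·287
So 7 = (19)·378 + (-25)·287.

7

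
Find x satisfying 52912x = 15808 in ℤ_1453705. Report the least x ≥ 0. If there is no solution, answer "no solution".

First find gcd(52912, 1453705):
1453705 = 27·52912 + 25081
52912 = 2·25081 + 2750
25081 = 9·2750 + 331
2750 = 8·331 + 102
331 = 3·102 + 25
102 = 4·25 + 2
25 = 12·2 + 1
2 = 2·1 + 0
gcd = 1, so a unique solution mod 1453705 exists.
Back-substitute for the Bézout coefficients:
1 = 25 − 12·2
1 = −12·102 + 49·25
1 = 49·331 − 159·102
1 = −159·2750 + 1321·331
1 = 1321·25081 − 12048·2750
1 = −12048·52912 + 25417·25081
1 = 25417·1453705 − 698307·52912
So 52912·(-698307) ≡ 1 (mod 1453705), giving 52912⁻¹ ≡ 755398.
x ≡ 52912⁻¹·15808 ≡ 755398·15808 ≡ 598714 (mod 1453705).

598714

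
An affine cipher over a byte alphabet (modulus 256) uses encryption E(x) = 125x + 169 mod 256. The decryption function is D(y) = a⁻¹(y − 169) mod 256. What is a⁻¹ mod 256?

Extended Euclidean algorithm:
256 = 2*125 + 6
125 = 20*6 + 5
6 = 1*5 + 1
5 = 5*1 + 0
Since gcd(125, 256) = 1, back-substitute to write 1 as a combination:
1 = 6 − 5
1 = −125 + 21·6
1 = 21·256 − 43·125
So 125·(-43) ≡ 1 (mod 256), and -43 ≡ 213 (mod 256).

213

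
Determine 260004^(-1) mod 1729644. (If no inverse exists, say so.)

no inverse exists

Euclidean algorithm on 1729644, 260004:
1729644 = 6*260004 + 169620
260004 = 1*169620 + 90384
169620 = 1*90384 + 79236
90384 = 1*79236 + 11148
79236 = 7*11148 + 1200
11148 = 9*1200 + 348
1200 = 3*348 + 156
348 = 2*156 + 36
156 = 4*36 + 12
36 = 3*12 + 0
Since gcd = 12 > 1, 260004 is not a unit mod 1729644.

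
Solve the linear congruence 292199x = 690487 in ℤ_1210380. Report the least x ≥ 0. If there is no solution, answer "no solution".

118253

First find gcd(292199, 1210380):
1210380 = 4×292199 + 41584
292199 = 7×41584 + 1111
41584 = 37×1111 + 477
1111 = 2×477 + 157
477 = 3×157 + 6
157 = 26×6 + 1
6 = 6×1 + 0
gcd = 1, so a unique solution mod 1210380 exists.
Back-substitute for the Bézout coefficients:
1 = 157 − 26·6
1 = −26·477 + 79·157
1 = 79·1111 − 184·477
1 = −184·41584 + 6887·1111
1 = 6887·292199 − 48393·41584
1 = −48393·1210380 + 200459·292199
So 292199·(200459) ≡ 1 (mod 1210380), giving 292199⁻¹ ≡ 200459.
x ≡ 292199⁻¹·690487 ≡ 200459·690487 ≡ 118253 (mod 1210380).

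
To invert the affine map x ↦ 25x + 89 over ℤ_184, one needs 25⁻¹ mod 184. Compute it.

81

Apply the Euclidean algorithm to 184 and 25:
184 = 7×25 + 9
25 = 2×9 + 7
9 = 1×7 + 2
7 = 3×2 + 1
2 = 2×1 + 0
gcd = 1, so the inverse exists. Back-substitute:
1 = 7 − 3·2
1 = −3·9 + 4·7
1 = 4·25 − 11·9
1 = −11·184 + 81·25
So 25·81 ≡ 1 (mod 184).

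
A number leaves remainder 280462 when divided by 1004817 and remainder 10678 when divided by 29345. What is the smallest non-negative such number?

15668391943

Write x = 280462 + 1004817·k. Then 1004817·k ≡ 10678 − 280462 ≡ 23666 (mod 29345).
Need 1004817⁻¹ mod 29345. Extended Euclid on (29345, 7087):
29345 = 4*7087 + 997
7087 = 7*997 + 108
997 = 9*108 + 25
108 = 4*25 + 8
25 = 3*8 + 1
8 = 8*1 + 0
Back-substitute:
1 = 25 − 3·8
1 = −3·108 + 13·25
1 = 13·997 − 120·108
1 = −120·7087 + 853·997
1 = 853·29345 − 3532·7087
1004817⁻¹ ≡ 25813 (mod 29345), so k ≡ 25813·23666 ≡ 15593 (mod 29345).
x = 280462 + 1004817·15593 = 15668391943.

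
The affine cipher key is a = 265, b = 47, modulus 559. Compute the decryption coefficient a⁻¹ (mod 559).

424

Extended Euclidean algorithm:
559 = 2×265 + 29
265 = 9×29 + 4
29 = 7×4 + 1
4 = 4×1 + 0
The gcd is 1. Working backward:
1 = 29 − 7·4
1 = −7·265 + 64·29
1 = 64·559 − 135·265
So 265·(-135) ≡ 1 (mod 559), and -135 ≡ 424 (mod 559).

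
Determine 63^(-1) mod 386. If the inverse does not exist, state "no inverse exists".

Extended Euclidean algorithm:
386 = 6×63 + 8
63 = 7×8 + 7
8 = 1×7 + 1
7 = 7×1 + 0
The gcd is 1. Working backward:
1 = 8 − 7
1 = −63 + 8·8
1 = 8·386 − 49·63
Hence 63⁻¹ ≡ -49 ≡ 337 (mod 386).

337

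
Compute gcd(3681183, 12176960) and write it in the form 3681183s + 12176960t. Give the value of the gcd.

1

Repeated division:
12176960 = 3·3681183 + 1133411
3681183 = 3·1133411 + 280950
1133411 = 4·280950 + 9611
280950 = 29·9611 + 2231
9611 = 4·2231 + 687
2231 = 3·687 + 170
687 = 4·170 + 7
170 = 24·7 + 2
7 = 3·2 + 1
2 = 2·1 + 0
gcd(3681183, 12176960) = 1.
Working backward:
1 = 7 − 3·2
1 = −3·170 + 73·7
1 = 73·687 − 295·170
1 = −295·2231 + 958·687
1 = 958·9611 − 4127·2231
1 = −4127·280950 + 120641·9611
1 = 120641·1133411 − 486691·280950
1 = −486691·3681183 + 1580714·1133411
1 = 1580714·12176960 − 5228833·3681183
So 1 = (1580714)·12176960 + (-5228833)·3681183.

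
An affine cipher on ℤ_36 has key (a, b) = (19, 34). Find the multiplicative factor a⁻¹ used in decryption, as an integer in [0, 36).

19

Apply the Euclidean algorithm to 36 and 19:
36 = 1·19 + 17
19 = 1·17 + 2
17 = 8·2 + 1
2 = 2·1 + 0
The gcd is 1. Working backward:
1 = 17 − 8·2
1 = −8·19 + 9·17
1 = 9·36 − 17·19
Thus 19·(-17) ≡ 1 (mod 36); reducing, -17 mod 36 = 19.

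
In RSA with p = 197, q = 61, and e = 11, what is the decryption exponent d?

φ(n) = (p−1)(q−1) = 196·60 = 11760.
Need d with 11·d ≡ 1 (mod 11760). Apply the extended Euclidean algorithm:
11760 = 1069×11 + 1
11 = 11×1 + 0
Back-substitute:
1 = 11760 − 1069·11
So 11·(-1069) ≡ 1 (mod 11760), hence d ≡ -1069 ≡ 10691 (mod 11760).

10691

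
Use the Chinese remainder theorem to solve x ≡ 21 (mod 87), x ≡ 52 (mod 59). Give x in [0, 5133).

5067

Write x = 21 + 87·k. Then 87·k ≡ 52 − 21 ≡ 31 (mod 59).
Need 87⁻¹ mod 59. Extended Euclid on (59, 28):
59 = 2·28 + 3
28 = 9·3 + 1
3 = 3·1 + 0
Back-substitute:
1 = 28 − 9·3
1 = −9·59 + 19·28
87⁻¹ ≡ 19 (mod 59), so k ≡ 19·31 ≡ 58 (mod 59).
x = 21 + 87·58 = 5067.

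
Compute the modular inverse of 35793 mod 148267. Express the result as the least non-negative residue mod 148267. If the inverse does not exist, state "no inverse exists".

47492

Run Euclid on (148267, 35793):
148267 = 4·35793 + 5095
35793 = 7·5095 + 128
5095 = 39·128 + 103
128 = 1·103 + 25
103 = 4·25 + 3
25 = 8·3 + 1
3 = 3·1 + 0
gcd = 1, so the inverse exists. Back-substitute:
1 = 25 − 8·3
1 = −8·103 + 33·25
1 = 33·128 − 41·103
1 = −41·5095 + 1632·128
1 = 1632·35793 − 11465·5095
1 = −11465·148267 + 47492·35793
So 35793·47492 ≡ 1 (mod 148267).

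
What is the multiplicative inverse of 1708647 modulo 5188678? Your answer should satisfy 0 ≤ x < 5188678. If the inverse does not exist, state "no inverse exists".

5032117

Run Euclid on (5188678, 1708647):
5188678 = 3×1708647 + 62737
1708647 = 27×62737 + 14748
62737 = 4×14748 + 3745
14748 = 3×3745 + 3513
3745 = 1×3513 + 232
3513 = 15×232 + 33
232 = 7×33 + 1
33 = 33×1 + 0
gcd = 1, so the inverse exists. Back-substitute:
1 = 232 − 7·33
1 = −7·3513 + 106·232
1 = 106·3745 − 113·3513
1 = −113·14748 + 445·3745
1 = 445·62737 − 1893·14748
1 = −1893·1708647 + 51556·62737
1 = 51556·5188678 − 156561·1708647
So 1708647·(-156561) ≡ 1 (mod 5188678), and -156561 ≡ 5032117 (mod 5188678).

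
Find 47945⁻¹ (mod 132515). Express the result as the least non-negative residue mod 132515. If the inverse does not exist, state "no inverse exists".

no inverse exists

Euclidean algorithm on 132515, 47945:
132515 = 2*47945 + 36625
47945 = 1*36625 + 11320
36625 = 3*11320 + 2665
11320 = 4*2665 + 660
2665 = 4*660 + 25
660 = 26*25 + 10
25 = 2*10 + 5
10 = 2*5 + 0
gcd(47945, 132515) = 5 ≠ 1, so 47945 has no multiplicative inverse modulo 132515.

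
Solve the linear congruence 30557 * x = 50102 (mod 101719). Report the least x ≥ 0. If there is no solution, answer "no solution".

40620

First find gcd(30557, 101719):
101719 = 3*30557 + 10048
30557 = 3*10048 + 413
10048 = 24*413 + 136
413 = 3*136 + 5
136 = 27*5 + 1
5 = 5*1 + 0
gcd = 1, so a unique solution mod 101719 exists.
Back-substitute for the Bézout coefficients:
1 = 136 − 27·5
1 = −27·413 + 82·136
1 = 82·10048 − 1995·413
1 = −1995·30557 + 6067·10048
1 = 6067·101719 − 20196·30557
So 30557·(-20196) ≡ 1 (mod 101719), giving 30557⁻¹ ≡ 81523.
x ≡ 30557⁻¹·50102 ≡ 81523·50102 ≡ 40620 (mod 101719).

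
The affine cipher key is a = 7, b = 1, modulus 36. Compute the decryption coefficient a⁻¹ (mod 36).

31

Extended Euclidean algorithm:
36 = 5·7 + 1
7 = 7·1 + 0
The gcd is 1. Working backward:
1 = 36 − 5·7
Hence 7⁻¹ ≡ -5 ≡ 31 (mod 36).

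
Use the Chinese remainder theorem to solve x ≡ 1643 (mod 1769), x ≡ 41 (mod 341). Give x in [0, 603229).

504039

Write x = 1643 + 1769·k. Then 1769·k ≡ 41 − 1643 ≡ 103 (mod 341).
Need 1769⁻¹ mod 341. Extended Euclid on (341, 64):
341 = 5*64 + 21
64 = 3*21 + 1
21 = 21*1 + 0
Back-substitute:
1 = 64 − 3·21
1 = −3·341 + 16·64
1769⁻¹ ≡ 16 (mod 341), so k ≡ 16·103 ≡ 284 (mod 341).
x = 1643 + 1769·284 = 504039.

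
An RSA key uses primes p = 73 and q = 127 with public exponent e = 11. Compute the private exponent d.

φ(n) = (p−1)(q−1) = 72·126 = 9072.
Need d with 11·d ≡ 1 (mod 9072). Apply the extended Euclidean algorithm:
9072 = 824×11 + 8
11 = 1×8 + 3
8 = 2×3 + 2
3 = 1×2 + 1
2 = 2×1 + 0
Back-substitute:
1 = 3 − 2
1 = −8 + 3·3
1 = 3·11 − 4·8
1 = −4·9072 + 3299·11
So 11·3299 ≡ 1 (mod 9072), hence d = 3299.

3299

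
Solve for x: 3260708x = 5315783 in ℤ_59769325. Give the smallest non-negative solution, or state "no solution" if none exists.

2175151

First find gcd(3260708, 59769325):
59769325 = 18*3260708 + 1076581
3260708 = 3*1076581 + 30965
1076581 = 34*30965 + 23771
30965 = 1*23771 + 7194
23771 = 3*7194 + 2189
7194 = 3*2189 + 627
2189 = 3*627 + 308
627 = 2*308 + 11
308 = 28*11 + 0
gcd = 11 and 11 | 5315783, so solutions exist. Divide through by 11: 296428x ≡ 483253 (mod 5433575).
Now find 296428⁻¹ mod 5433575:
5433575 = 18·296428 + 97871
296428 = 3·97871 + 2815
97871 = 34·2815 + 2161
2815 = 1·2161 + 654
2161 = 3·654 + 199
654 = 3·199 + 57
199 = 3·57 + 28
57 = 2·28 + 1
28 = 28·1 + 0
Back-substitute:
1 = 57 − 2·28
1 = −2·199 + 7·57
1 = 7·654 − 23·199
1 = −23·2161 + 76·654
1 = 76·2815 − 99·2161
1 = −99·97871 + 3442·2815
1 = 3442·296428 − 10425·97871
1 = −10425·5433575 + 191092·296428
So 296428⁻¹ ≡ 191092 (mod 5433575).
Then x ≡ 191092·483253 ≡ 2175151 (mod 5433575); the smallest non-negative solution is x = 2175151.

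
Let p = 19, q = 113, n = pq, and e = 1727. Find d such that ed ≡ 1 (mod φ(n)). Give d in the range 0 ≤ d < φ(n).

1151

φ(n) = (p−1)(q−1) = 18·112 = 2016.
Need d with 1727·d ≡ 1 (mod 2016). Apply the extended Euclidean algorithm:
2016 = 1*1727 + 289
1727 = 5*289 + 282
289 = 1*282 + 7
282 = 40*7 + 2
7 = 3*2 + 1
2 = 2*1 + 0
Back-substitute:
1 = 7 − 3·2
1 = −3·282 + 121·7
1 = 121·289 − 124·282
1 = −124·1727 + 741·289
1 = 741·2016 − 865·1727
So 1727·(-865) ≡ 1 (mod 2016), hence d ≡ -865 ≡ 1151 (mod 2016).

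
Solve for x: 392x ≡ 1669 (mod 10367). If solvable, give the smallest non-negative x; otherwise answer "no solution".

gcd(392, 10367):
10367 = 26×392 + 175
392 = 2×175 + 42
175 = 4×42 + 7
42 = 6×7 + 0
gcd = 7, but 7 ∤ 1669, so the congruence has no solution.

no solution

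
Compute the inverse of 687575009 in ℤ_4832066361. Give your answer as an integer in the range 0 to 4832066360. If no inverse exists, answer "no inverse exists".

Run Euclid on (4832066361, 687575009):
4832066361 = 7·687575009 + 19041298
687575009 = 36·19041298 + 2088281
19041298 = 9·2088281 + 246769
2088281 = 8·246769 + 114129
246769 = 2·114129 + 18511
114129 = 6·18511 + 3063
18511 = 6·3063 + 133
3063 = 23·133 + 4
133 = 33·4 + 1
4 = 4·1 + 0
Since gcd(687575009, 4832066361) = 1, back-substitute to write 1 as a combination:
1 = 133 − 33·4
1 = −33·3063 + 760·133
1 = 760·18511 − 4593·3063
1 = −4593·114129 + 28318·18511
1 = 28318·246769 − 61229·114129
1 = −61229·2088281 + 518150·246769
1 = 518150·19041298 − 4724579·2088281
1 = −4724579·687575009 + 170602994·19041298
1 = 170602994·4832066361 − 1198945537·687575009
Thus 687575009·(-1198945537) ≡ 1 (mod 4832066361); reducing, -1198945537 mod 4832066361 = 3633120824.

3633120824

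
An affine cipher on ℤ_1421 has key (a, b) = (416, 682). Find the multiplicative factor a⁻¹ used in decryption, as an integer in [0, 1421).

gcd(1421, 416) by repeated division:
1421 = 3·416 + 173
416 = 2·173 + 70
173 = 2·70 + 33
70 = 2·33 + 4
33 = 8·4 + 1
4 = 4·1 + 0
The gcd is 1. Working backward:
1 = 33 − 8·4
1 = −8·70 + 17·33
1 = 17·173 − 42·70
1 = −42·416 + 101·173
1 = 101·1421 − 345·416
Thus 416·(-345) ≡ 1 (mod 1421); reducing, -345 mod 1421 = 1076.

1076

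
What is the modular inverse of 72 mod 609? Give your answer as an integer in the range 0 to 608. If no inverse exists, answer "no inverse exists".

Compute gcd(72, 609):
609 = 8·72 + 33
72 = 2·33 + 6
33 = 5·6 + 3
6 = 2·3 + 0
The gcd is 3, not 1, hence no inverse exists.

no inverse exists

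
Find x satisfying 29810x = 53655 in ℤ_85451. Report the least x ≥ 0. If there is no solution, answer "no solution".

First find gcd(29810, 85451):
85451 = 2×29810 + 25831
29810 = 1×25831 + 3979
25831 = 6×3979 + 1957
3979 = 2×1957 + 65
1957 = 30×65 + 7
65 = 9×7 + 2
7 = 3×2 + 1
2 = 2×1 + 0
gcd = 1, so a unique solution mod 85451 exists.
Back-substitute for the Bézout coefficients:
1 = 7 − 3·2
1 = −3·65 + 28·7
1 = 28·1957 − 843·65
1 = −843·3979 + 1714·1957
1 = 1714·25831 − 11127·3979
1 = −11127·29810 + 12841·25831
1 = 12841·85451 − 36809·29810
So 29810·(-36809) ≡ 1 (mod 85451), giving 29810⁻¹ ≡ 48642.
x ≡ 29810⁻¹·53655 ≡ 48642·53655 ≡ 42068 (mod 85451).

42068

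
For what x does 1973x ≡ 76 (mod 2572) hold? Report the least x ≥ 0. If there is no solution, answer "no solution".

1580

First find gcd(1973, 2572):
2572 = 1*1973 + 599
1973 = 3*599 + 176
599 = 3*176 + 71
176 = 2*71 + 34
71 = 2*34 + 3
34 = 11*3 + 1
3 = 3*1 + 0
gcd = 1, so a unique solution mod 2572 exists.
Back-substitute for the Bézout coefficients:
1 = 34 − 11·3
1 = −11·71 + 23·34
1 = 23·176 − 57·71
1 = −57·599 + 194·176
1 = 194·1973 − 639·599
1 = −639·2572 + 833·1973
So 1973·(833) ≡ 1 (mod 2572), giving 1973⁻¹ ≡ 833.
x ≡ 1973⁻¹·76 ≡ 833·76 ≡ 1580 (mod 2572).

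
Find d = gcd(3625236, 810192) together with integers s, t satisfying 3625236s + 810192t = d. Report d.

12

Apply Euclid's algorithm to 3625236 and 810192:
3625236 = 4*810192 + 384468
810192 = 2*384468 + 41256
384468 = 9*41256 + 13164
41256 = 3*13164 + 1764
13164 = 7*1764 + 816
1764 = 2*816 + 132
816 = 6*132 + 24
132 = 5*24 + 12
24 = 2*12 + 0
gcd(3625236, 810192) = 12.
Back-substituting:
12 = 132 − 5·24
12 = −5·816 + 31·132
12 = 31·1764 − 67·816
12 = −67·13164 + 500·1764
12 = 500·41256 − 1567·13164
12 = −1567·384468 + 14603·41256
12 = 14603·810192 − 30773·384468
12 = −30773·3625236 + 137695·810192
So 12 = (-30773)·3625236 + (137695)·810192.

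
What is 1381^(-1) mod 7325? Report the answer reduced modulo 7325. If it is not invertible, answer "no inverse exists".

Extended Euclidean algorithm:
7325 = 5×1381 + 420
1381 = 3×420 + 121
420 = 3×121 + 57
121 = 2×57 + 7
57 = 8×7 + 1
7 = 7×1 + 0
The gcd is 1. Working backward:
1 = 57 − 8·7
1 = −8·121 + 17·57
1 = 17·420 − 59·121
1 = −59·1381 + 194·420
1 = 194·7325 − 1029·1381
So 1381·(-1029) ≡ 1 (mod 7325), and -1029 ≡ 6296 (mod 7325).

6296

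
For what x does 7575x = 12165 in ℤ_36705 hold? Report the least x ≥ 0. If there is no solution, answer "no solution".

First find gcd(7575, 36705):
36705 = 4*7575 + 6405
7575 = 1*6405 + 1170
6405 = 5*1170 + 555
1170 = 2*555 + 60
555 = 9*60 + 15
60 = 4*15 + 0
gcd = 15 and 15 | 12165, so solutions exist. Divide through by 15: 505x ≡ 811 (mod 2447).
Now find 505⁻¹ mod 2447:
2447 = 4*505 + 427
505 = 1*427 + 78
427 = 5*78 + 37
78 = 2*37 + 4
37 = 9*4 + 1
4 = 4*1 + 0
Back-substitute:
1 = 37 − 9·4
1 = −9·78 + 19·37
1 = 19·427 − 104·78
1 = −104·505 + 123·427
1 = 123·2447 − 596·505
So 505·(-596) ≡ 1 (mod 2447), i.e. 505⁻¹ ≡ 1851.
Then x ≡ 1851·811 ≡ 1150 (mod 2447); the smallest non-negative solution is x = 1150.

1150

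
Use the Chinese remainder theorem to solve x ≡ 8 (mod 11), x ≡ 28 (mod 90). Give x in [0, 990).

118

Write x = 8 + 11·k. Then 11·k ≡ 28 − 8 ≡ 20 (mod 90).
Need 11⁻¹ mod 90. Extended Euclid on (90, 11):
90 = 8·11 + 2
11 = 5·2 + 1
2 = 2·1 + 0
Back-substitute:
1 = 11 − 5·2
1 = −5·90 + 41·11
11⁻¹ ≡ 41 (mod 90), so k ≡ 41·20 ≡ 10 (mod 90).
x = 8 + 11·10 = 118.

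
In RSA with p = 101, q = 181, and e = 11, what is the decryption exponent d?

13091

φ(n) = (p−1)(q−1) = 100·180 = 18000.
Need d with 11·d ≡ 1 (mod 18000). Apply the extended Euclidean algorithm:
18000 = 1636·11 + 4
11 = 2·4 + 3
4 = 1·3 + 1
3 = 3·1 + 0
Back-substitute:
1 = 4 − 3
1 = −11 + 3·4
1 = 3·18000 − 4909·11
So 11·(-4909) ≡ 1 (mod 18000), hence d ≡ -4909 ≡ 13091 (mod 18000).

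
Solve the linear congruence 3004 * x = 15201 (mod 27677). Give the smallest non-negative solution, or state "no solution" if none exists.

First find gcd(3004, 27677):
27677 = 9·3004 + 641
3004 = 4·641 + 440
641 = 1·440 + 201
440 = 2·201 + 38
201 = 5·38 + 11
38 = 3·11 + 5
11 = 2·5 + 1
5 = 5·1 + 0
gcd = 1, so a unique solution mod 27677 exists.
Back-substitute for the Bézout coefficients:
1 = 11 − 2·5
1 = −2·38 + 7·11
1 = 7·201 − 37·38
1 = −37·440 + 81·201
1 = 81·641 − 118·440
1 = −118·3004 + 553·641
1 = 553·27677 − 5095·3004
So 3004·(-5095) ≡ 1 (mod 27677), giving 3004⁻¹ ≡ 22582.
x ≡ 3004⁻¹·15201 ≡ 22582·15201 ≡ 18828 (mod 27677).

18828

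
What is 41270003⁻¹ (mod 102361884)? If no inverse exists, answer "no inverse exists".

Run Euclid on (102361884, 41270003):
102361884 = 2*41270003 + 19821878
41270003 = 2*19821878 + 1626247
19821878 = 12*1626247 + 306914
1626247 = 5*306914 + 91677
306914 = 3*91677 + 31883
91677 = 2*31883 + 27911
31883 = 1*27911 + 3972
27911 = 7*3972 + 107
3972 = 37*107 + 13
107 = 8*13 + 3
13 = 4*3 + 1
3 = 3*1 + 0
The gcd is 1. Working backward:
1 = 13 − 4·3
1 = −4·107 + 33·13
1 = 33·3972 − 1225·107
1 = −1225·27911 + 8608·3972
1 = 8608·31883 − 9833·27911
1 = −9833·91677 + 28274·31883
1 = 28274·306914 − 94655·91677
1 = −94655·1626247 + 501549·306914
1 = 501549·19821878 − 6113243·1626247
1 = −6113243·41270003 + 12728035·19821878
1 = 12728035·102361884 − 31569313·41270003
Thus 41270003·(-31569313) ≡ 1 (mod 102361884); reducing, -31569313 mod 102361884 = 70792571.

70792571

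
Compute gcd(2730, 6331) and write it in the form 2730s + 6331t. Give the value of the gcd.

13

Euclidean algorithm:
6331 = 2·2730 + 871
2730 = 3·871 + 117
871 = 7·117 + 52
117 = 2·52 + 13
52 = 4·13 + 0
gcd(2730, 6331) = 13.
Working backward:
13 = 117 − 2·52
13 = −2·871 + 15·117
13 = 15·2730 − 47·871
13 = −47·6331 + 109·2730
So 13 = (-47)·6331 + (109)·2730.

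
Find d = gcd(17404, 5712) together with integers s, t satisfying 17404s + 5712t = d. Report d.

Repeated division:
17404 = 3·5712 + 268
5712 = 21·268 + 84
268 = 3·84 + 16
84 = 5·16 + 4
16 = 4·4 + 0
gcd(17404, 5712) = 4.
Back-substituting:
4 = 84 − 5·16
4 = −5·268 + 16·84
4 = 16·5712 − 341·268
4 = −341·17404 + 1039·5712
So 4 = (-341)·17404 + (1039)·5712.

4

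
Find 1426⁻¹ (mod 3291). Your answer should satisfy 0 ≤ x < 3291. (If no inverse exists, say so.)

Extended Euclidean algorithm:
3291 = 2×1426 + 439
1426 = 3×439 + 109
439 = 4×109 + 3
109 = 36×3 + 1
3 = 3×1 + 0
gcd = 1, so the inverse exists. Back-substitute:
1 = 109 − 36·3
1 = −36·439 + 145·109
1 = 145·1426 − 471·439
1 = −471·3291 + 1087·1426
So 1426·1087 ≡ 1 (mod 3291).

1087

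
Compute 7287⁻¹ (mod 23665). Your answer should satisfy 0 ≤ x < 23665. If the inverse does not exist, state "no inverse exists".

7333

Apply the Euclidean algorithm to 23665 and 7287:
23665 = 3·7287 + 1804
7287 = 4·1804 + 71
1804 = 25·71 + 29
71 = 2·29 + 13
29 = 2·13 + 3
13 = 4·3 + 1
3 = 3·1 + 0
The gcd is 1. Working backward:
1 = 13 − 4·3
1 = −4·29 + 9·13
1 = 9·71 − 22·29
1 = −22·1804 + 559·71
1 = 559·7287 − 2258·1804
1 = −2258·23665 + 7333·7287
So 7287·7333 ≡ 1 (mod 23665).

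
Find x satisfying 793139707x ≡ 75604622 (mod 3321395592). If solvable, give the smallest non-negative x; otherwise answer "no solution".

First find gcd(793139707, 3321395592):
3321395592 = 4×793139707 + 148836764
793139707 = 5×148836764 + 48955887
148836764 = 3×48955887 + 1969103
48955887 = 24×1969103 + 1697415
1969103 = 1×1697415 + 271688
1697415 = 6×271688 + 67287
271688 = 4×67287 + 2540
67287 = 26×2540 + 1247
2540 = 2×1247 + 46
1247 = 27×46 + 5
46 = 9×5 + 1
5 = 5×1 + 0
gcd = 1, so a unique solution mod 3321395592 exists.
Back-substitute for the Bézout coefficients:
1 = 46 − 9·5
1 = −9·1247 + 244·46
1 = 244·2540 − 497·1247
1 = −497·67287 + 13166·2540
1 = 13166·271688 − 53161·67287
1 = −53161·1697415 + 332132·271688
1 = 332132·1969103 − 385293·1697415
1 = −385293·48955887 + 9579164·1969103
1 = 9579164·148836764 − 29122785·48955887
1 = −29122785·793139707 + 155193089·148836764
1 = 155193089·3321395592 − 649895141·793139707
So 793139707·(-649895141) ≡ 1 (mod 3321395592), giving 793139707⁻¹ ≡ 2671500451.
x ≡ 793139707⁻¹·75604622 ≡ 2671500451·75604622 ≡ 2500892666 (mod 3321395592).

2500892666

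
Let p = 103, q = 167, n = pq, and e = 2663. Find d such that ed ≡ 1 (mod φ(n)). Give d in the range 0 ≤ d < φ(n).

14039

φ(n) = (p−1)(q−1) = 102·166 = 16932.
Need d with 2663·d ≡ 1 (mod 16932). Apply the extended Euclidean algorithm:
16932 = 6*2663 + 954
2663 = 2*954 + 755
954 = 1*755 + 199
755 = 3*199 + 158
199 = 1*158 + 41
158 = 3*41 + 35
41 = 1*35 + 6
35 = 5*6 + 5
6 = 1*5 + 1
5 = 5*1 + 0
Back-substitute:
1 = 6 − 5
1 = −35 + 6·6
1 = 6·41 − 7·35
1 = −7·158 + 27·41
1 = 27·199 − 34·158
1 = −34·755 + 129·199
1 = 129·954 − 163·755
1 = −163·2663 + 455·954
1 = 455·16932 − 2893·2663
So 2663·(-2893) ≡ 1 (mod 16932), hence d ≡ -2893 ≡ 14039 (mod 16932).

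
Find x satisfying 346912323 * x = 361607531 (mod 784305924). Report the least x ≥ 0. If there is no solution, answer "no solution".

gcd(346912323, 784305924):
784305924 = 2·346912323 + 90481278
346912323 = 3·90481278 + 75468489
90481278 = 1·75468489 + 15012789
75468489 = 5·15012789 + 404544
15012789 = 37·404544 + 44661
404544 = 9·44661 + 2595
44661 = 17·2595 + 546
2595 = 4·546 + 411
546 = 1·411 + 135
411 = 3·135 + 6
135 = 22·6 + 3
6 = 2·3 + 0
gcd = 3, but 3 ∤ 361607531, so the congruence has no solution.

no solution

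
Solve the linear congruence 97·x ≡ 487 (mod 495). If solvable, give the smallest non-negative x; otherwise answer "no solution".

301

First find gcd(97, 495):
495 = 5*97 + 10
97 = 9*10 + 7
10 = 1*7 + 3
7 = 2*3 + 1
3 = 3*1 + 0
gcd = 1, so a unique solution mod 495 exists.
Back-substitute for the Bézout coefficients:
1 = 7 − 2·3
1 = −2·10 + 3·7
1 = 3·97 − 29·10
1 = −29·495 + 148·97
So 97·(148) ≡ 1 (mod 495), giving 97⁻¹ ≡ 148.
x ≡ 97⁻¹·487 ≡ 148·487 ≡ 301 (mod 495).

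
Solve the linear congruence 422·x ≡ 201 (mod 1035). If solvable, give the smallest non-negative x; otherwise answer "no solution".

258

First find gcd(422, 1035):
1035 = 2×422 + 191
422 = 2×191 + 40
191 = 4×40 + 31
40 = 1×31 + 9
31 = 3×9 + 4
9 = 2×4 + 1
4 = 4×1 + 0
gcd = 1, so a unique solution mod 1035 exists.
Back-substitute for the Bézout coefficients:
1 = 9 − 2·4
1 = −2·31 + 7·9
1 = 7·40 − 9·31
1 = −9·191 + 43·40
1 = 43·422 − 95·191
1 = −95·1035 + 233·422
So 422·(233) ≡ 1 (mod 1035), giving 422⁻¹ ≡ 233.
x ≡ 422⁻¹·201 ≡ 233·201 ≡ 258 (mod 1035).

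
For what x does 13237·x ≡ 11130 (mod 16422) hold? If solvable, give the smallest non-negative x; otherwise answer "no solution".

1698

First find gcd(13237, 16422):
16422 = 1·13237 + 3185
13237 = 4·3185 + 497
3185 = 6·497 + 203
497 = 2·203 + 91
203 = 2·91 + 21
91 = 4·21 + 7
21 = 3·7 + 0
gcd = 7 and 7 | 11130, so solutions exist. Divide through by 7: 1891x ≡ 1590 (mod 2346).
Now find 1891⁻¹ mod 2346:
2346 = 1·1891 + 455
1891 = 4·455 + 71
455 = 6·71 + 29
71 = 2·29 + 13
29 = 2·13 + 3
13 = 4·3 + 1
3 = 3·1 + 0
Back-substitute:
1 = 13 − 4·3
1 = −4·29 + 9·13
1 = 9·71 − 22·29
1 = −22·455 + 141·71
1 = 141·1891 − 586·455
1 = −586·2346 + 727·1891
So 1891⁻¹ ≡ 727 (mod 2346).
Then x ≡ 727·1590 ≡ 1698 (mod 2346); the smallest non-negative solution is x = 1698.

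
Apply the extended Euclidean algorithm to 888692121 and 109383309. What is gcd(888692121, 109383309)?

Repeated division:
888692121 = 8*109383309 + 13625649
109383309 = 8*13625649 + 378117
13625649 = 36*378117 + 13437
378117 = 28*13437 + 1881
13437 = 7*1881 + 270
1881 = 6*270 + 261
270 = 1*261 + 9
261 = 29*9 + 0
gcd(888692121, 109383309) = 9.
Express as a combination:
9 = 270 − 261
9 = −1881 + 7·270
9 = 7·13437 − 50·1881
9 = −50·378117 + 1407·13437
9 = 1407·13625649 − 50702·378117
9 = −50702·109383309 + 407023·13625649
9 = 407023·888692121 − 3306886·109383309
So 9 = (407023)·888692121 + (-3306886)·109383309.

9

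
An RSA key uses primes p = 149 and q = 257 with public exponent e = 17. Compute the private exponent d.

15601

φ(n) = (p−1)(q−1) = 148·256 = 37888.
Need d with 17·d ≡ 1 (mod 37888). Apply the extended Euclidean algorithm:
37888 = 2228×17 + 12
17 = 1×12 + 5
12 = 2×5 + 2
5 = 2×2 + 1
2 = 2×1 + 0
Back-substitute:
1 = 5 − 2·2
1 = −2·12 + 5·5
1 = 5·17 − 7·12
1 = −7·37888 + 15601·17
So 17·15601 ≡ 1 (mod 37888), hence d = 15601.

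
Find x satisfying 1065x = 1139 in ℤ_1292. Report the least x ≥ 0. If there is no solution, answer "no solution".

First find gcd(1065, 1292):
1292 = 1×1065 + 227
1065 = 4×227 + 157
227 = 1×157 + 70
157 = 2×70 + 17
70 = 4×17 + 2
17 = 8×2 + 1
2 = 2×1 + 0
gcd = 1, so a unique solution mod 1292 exists.
Back-substitute for the Bézout coefficients:
1 = 17 − 8·2
1 = −8·70 + 33·17
1 = 33·157 − 74·70
1 = −74·227 + 107·157
1 = 107·1065 − 502·227
1 = −502·1292 + 609·1065
So 1065·(609) ≡ 1 (mod 1292), giving 1065⁻¹ ≡ 609.
x ≡ 1065⁻¹·1139 ≡ 609·1139 ≡ 1139 (mod 1292).

1139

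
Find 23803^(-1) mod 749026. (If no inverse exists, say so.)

146199

Run Euclid on (749026, 23803):
749026 = 31·23803 + 11133
23803 = 2·11133 + 1537
11133 = 7·1537 + 374
1537 = 4·374 + 41
374 = 9·41 + 5
41 = 8·5 + 1
5 = 5·1 + 0
The gcd is 1. Working backward:
1 = 41 − 8·5
1 = −8·374 + 73·41
1 = 73·1537 − 300·374
1 = −300·11133 + 2173·1537
1 = 2173·23803 − 4646·11133
1 = −4646·749026 + 146199·23803
So 23803·146199 ≡ 1 (mod 749026).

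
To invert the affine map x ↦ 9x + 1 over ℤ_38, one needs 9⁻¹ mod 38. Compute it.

gcd(38, 9) by repeated division:
38 = 4·9 + 2
9 = 4·2 + 1
2 = 2·1 + 0
gcd = 1, so the inverse exists. Back-substitute:
1 = 9 − 4·2
1 = −4·38 + 17·9
So 9·17 ≡ 1 (mod 38).

17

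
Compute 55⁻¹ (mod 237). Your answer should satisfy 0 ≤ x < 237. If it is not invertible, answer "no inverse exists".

181

Extended Euclidean algorithm:
237 = 4×55 + 17
55 = 3×17 + 4
17 = 4×4 + 1
4 = 4×1 + 0
Since gcd(55, 237) = 1, back-substitute to write 1 as a combination:
1 = 17 − 4·4
1 = −4·55 + 13·17
1 = 13·237 − 56·55
Thus 55·(-56) ≡ 1 (mod 237); reducing, -56 mod 237 = 181.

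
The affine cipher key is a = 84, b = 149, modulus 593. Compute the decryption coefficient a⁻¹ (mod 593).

Apply the Euclidean algorithm to 593 and 84:
593 = 7*84 + 5
84 = 16*5 + 4
5 = 1*4 + 1
4 = 4*1 + 0
The gcd is 1. Working backward:
1 = 5 − 4
1 = −84 + 17·5
1 = 17·593 − 120·84
Hence 84⁻¹ ≡ -120 ≡ 473 (mod 593).

473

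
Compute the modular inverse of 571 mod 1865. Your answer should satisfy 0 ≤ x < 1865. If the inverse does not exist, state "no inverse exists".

Run Euclid on (1865, 571):
1865 = 3*571 + 152
571 = 3*152 + 115
152 = 1*115 + 37
115 = 3*37 + 4
37 = 9*4 + 1
4 = 4*1 + 0
The gcd is 1. Working backward:
1 = 37 − 9·4
1 = −9·115 + 28·37
1 = 28·152 − 37·115
1 = −37·571 + 139·152
1 = 139·1865 − 454·571
Thus 571·(-454) ≡ 1 (mod 1865); reducing, -454 mod 1865 = 1411.

1411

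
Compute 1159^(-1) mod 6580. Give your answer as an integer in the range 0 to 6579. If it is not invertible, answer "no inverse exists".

4979

Extended Euclidean algorithm:
6580 = 5*1159 + 785
1159 = 1*785 + 374
785 = 2*374 + 37
374 = 10*37 + 4
37 = 9*4 + 1
4 = 4*1 + 0
Since gcd(1159, 6580) = 1, back-substitute to write 1 as a combination:
1 = 37 − 9·4
1 = −9·374 + 91·37
1 = 91·785 − 191·374
1 = −191·1159 + 282·785
1 = 282·6580 − 1601·1159
Thus 1159·(-1601) ≡ 1 (mod 6580); reducing, -1601 mod 6580 = 4979.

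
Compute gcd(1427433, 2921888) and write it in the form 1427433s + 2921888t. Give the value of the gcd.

1

Repeated division:
2921888 = 2×1427433 + 67022
1427433 = 21×67022 + 19971
67022 = 3×19971 + 7109
19971 = 2×7109 + 5753
7109 = 1×5753 + 1356
5753 = 4×1356 + 329
1356 = 4×329 + 40
329 = 8×40 + 9
40 = 4×9 + 4
9 = 2×4 + 1
4 = 4×1 + 0
gcd(1427433, 2921888) = 1.
Express as a combination:
1 = 9 − 2·4
1 = −2·40 + 9·9
1 = 9·329 − 74·40
1 = −74·1356 + 305·329
1 = 305·5753 − 1294·1356
1 = −1294·7109 + 1599·5753
1 = 1599·19971 − 4492·7109
1 = −4492·67022 + 15075·19971
1 = 15075·1427433 − 321067·67022
1 = −321067·2921888 + 657209·1427433
So 1 = (-321067)·2921888 + (657209)·1427433.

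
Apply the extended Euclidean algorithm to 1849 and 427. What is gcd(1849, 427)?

1

Euclidean algorithm:
1849 = 4·427 + 141
427 = 3·141 + 4
141 = 35·4 + 1
4 = 4·1 + 0
gcd(1849, 427) = 1.
Back-substituting:
1 = 141 − 35·4
1 = −35·427 + 106·141
1 = 106·1849 − 459·427
So 1 = (106)·1849 + (-459)·427.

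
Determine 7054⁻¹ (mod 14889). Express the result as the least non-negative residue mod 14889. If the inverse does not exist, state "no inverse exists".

2383

Extended Euclidean algorithm:
14889 = 2*7054 + 781
7054 = 9*781 + 25
781 = 31*25 + 6
25 = 4*6 + 1
6 = 6*1 + 0
The gcd is 1. Working backward:
1 = 25 − 4·6
1 = −4·781 + 125·25
1 = 125·7054 − 1129·781
1 = −1129·14889 + 2383·7054
So 7054·2383 ≡ 1 (mod 14889).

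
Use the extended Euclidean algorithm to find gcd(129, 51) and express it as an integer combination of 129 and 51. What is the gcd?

Euclidean algorithm:
129 = 2×51 + 27
51 = 1×27 + 24
27 = 1×24 + 3
24 = 8×3 + 0
gcd(129, 51) = 3.
Working backward:
3 = 27 − 24
3 = −51 + 2·27
3 = 2·129 − 5·51
So 3 = (2)·129 + (-5)·51.

3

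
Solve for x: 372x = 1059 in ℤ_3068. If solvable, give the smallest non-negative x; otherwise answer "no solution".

gcd(372, 3068):
3068 = 8·372 + 92
372 = 4·92 + 4
92 = 23·4 + 0
gcd = 4, but 4 ∤ 1059, so the congruence has no solution.

no solution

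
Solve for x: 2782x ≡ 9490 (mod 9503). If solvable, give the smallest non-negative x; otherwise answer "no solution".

First find gcd(2782, 9503):
9503 = 3·2782 + 1157
2782 = 2·1157 + 468
1157 = 2·468 + 221
468 = 2·221 + 26
221 = 8·26 + 13
26 = 2·13 + 0
gcd = 13 and 13 | 9490, so solutions exist. Divide through by 13: 214x ≡ 730 (mod 731).
Now find 214⁻¹ mod 731:
731 = 3×214 + 89
214 = 2×89 + 36
89 = 2×36 + 17
36 = 2×17 + 2
17 = 8×2 + 1
2 = 2×1 + 0
Back-substitute:
1 = 17 − 8·2
1 = −8·36 + 17·17
1 = 17·89 − 42·36
1 = −42·214 + 101·89
1 = 101·731 − 345·214
So 214·(-345) ≡ 1 (mod 731), i.e. 214⁻¹ ≡ 386.
Then x ≡ 386·730 ≡ 345 (mod 731); the smallest non-negative solution is x = 345.

345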